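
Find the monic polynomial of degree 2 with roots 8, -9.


A monic polynomial with roots 8, -9 is:
p(x) = (x - 8)(x + 9)
After multiplying by (x - 8): x - 8
After multiplying by (x + 9): x^2 + x - 72

x^2 + x - 72


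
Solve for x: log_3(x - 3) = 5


Convert to exponential form: x - 3 = 3^5 = 243
x = 243 + 3 = 246
Check: log_3(246 - 3) = log_3(243) = log_3(243) = 5 ✓

x = 246


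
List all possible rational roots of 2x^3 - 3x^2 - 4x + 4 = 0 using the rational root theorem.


Rational root theorem: possible roots are ±p/q where:
  p divides the constant term (4): p ∈ {1, 2, 4}
  q divides the leading coefficient (2): q ∈ {1, 2}

All possible rational roots: -4, -2, -1, -1/2, 1/2, 1, 2, 4

-4, -2, -1, -1/2, 1/2, 1, 2, 4


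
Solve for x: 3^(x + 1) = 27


Express both sides with the same base.
27 = 3^3
Since the bases match, equate exponents: x + 1 = 3
So x = 3 - (1) = 2

x = 2


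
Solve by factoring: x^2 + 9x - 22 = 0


We need two numbers that multiply to -22 and add to 9.
Those numbers are 11 and -2 (since 11 * (-2) = -22 and 11 + (-2) = 9).
So x^2 + 9x - 22 = (x + 11)(x - 2) = 0
Setting each factor to zero: x = -11 or x = 2

x = -11, x = 2


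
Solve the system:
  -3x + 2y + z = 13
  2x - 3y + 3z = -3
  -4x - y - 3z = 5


Using Cramer's rule. Expand each determinant along the first row.
D  = (-3)*[(-3)*(-3) - 3*(-1)] - 2*[2*(-3) - 3*(-4)] + 1*[2*(-1) - (-3)*(-4)]
  = (-3)*(12) - 2*(6) + 1*(-14) = -62
Dx = 13*[(-3)*(-3) - 3*(-1)] - 2*[(-3)*(-3) - 3*5] + 1*[(-3)*(-1) - (-3)*5]
  = 13*(12) - 2*(-6) + 1*(18) = 186
Dy = (-3)*[(-3)*(-3) - 3*5] - 13*[2*(-3) - 3*(-4)] + 1*[2*5 - (-3)*(-4)]
  = (-3)*(-6) - 13*(6) + 1*(-2) = -62
Dz = (-3)*[(-3)*5 - (-3)*(-1)] - 2*[2*5 - (-3)*(-4)] + 13*[2*(-1) - (-3)*(-4)]
  = (-3)*(-18) - 2*(-2) + 13*(-14) = -124
x = Dx/D = 186/-62 = -3, y = Dy/D = -62/-62 = 1, z = Dz/D = -124/-62 = 2
Check eq1: (-3)(-3) + (2)(1) + (1)(2) = 13 = 13 ✓
Check eq2: (2)(-3) + (-3)(1) + (3)(2) = -3 = -3 ✓
Check eq3: (-4)(-3) + (-1)(1) + (-3)(2) = 5 = 5 ✓

x = -3, y = 1, z = 2


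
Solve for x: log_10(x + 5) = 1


Convert to exponential form: x + 5 = 10^1 = 10
x = 10 - 5 = 5
Check: log_10(5 + 5) = log_10(10) = log_10(10) = 1 ✓

x = 5


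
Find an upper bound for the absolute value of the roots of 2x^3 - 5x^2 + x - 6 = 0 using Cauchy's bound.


Cauchy's bound: all roots r satisfy |r| <= 1 + max(|a_i/a_n|) for i = 0,...,n-1
where a_n is the leading coefficient.

Coefficients: [2, -5, 1, -6]
Leading coefficient a_n = 2
Ratios |a_i/a_n|: 5/2, 1/2, 3
Maximum ratio: 3
Cauchy's bound: |r| <= 1 + 3 = 4

Upper bound = 4


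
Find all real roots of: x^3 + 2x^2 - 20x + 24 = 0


Let p(x) = x^3 + 2x^2 - 20x + 24. By the rational root theorem (leading coefficient 1), any rational root is an integer divisor of 24: try ±1, ±2, ... in turn.
Test x = 1: value = 7 ≠ 0.
Test x = -1: value = 45 ≠ 0.
Test x = 2: value = 0 ✓, so (x - 2) is a factor.
Synthetic division by (x - 2): bring down 1; 1(2) + 2 = 4; 4(2) - 20 = -12; (-12)(2) + 24 = 0 → quotient x^2 + 4x - 12, remainder 0.
Solve the quadratic x^2 + 4x - 12 = 0: discriminant = 4^2 - 4(1)(-12) = 16 + 48 = 64.
sqrt(64) = 8, so x = (-4 ± 8)/2: x = 2 or x = -6.

x = -6, x = 2 (multiplicity 2)


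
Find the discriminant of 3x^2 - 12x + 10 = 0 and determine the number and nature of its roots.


For ax^2 + bx + c = 0, discriminant D = b^2 - 4ac
Here a = 3, b = -12, c = 10
D = (-12)^2 - 4(3)(10) = 144 - 120 = 24

D = 24 > 0 but not a perfect square
The equation has 2 distinct real irrational roots.

Discriminant = 24, 2 distinct real irrational roots


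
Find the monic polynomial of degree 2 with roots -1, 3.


A monic polynomial with roots -1, 3 is:
p(x) = (x + 1)(x - 3)
After multiplying by (x + 1): x + 1
After multiplying by (x - 3): x^2 - 2x - 3

x^2 - 2x - 3


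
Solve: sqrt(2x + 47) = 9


Square both sides: 2x + 47 = 9^2 = 81
2x = 81 - 47 = 34
x = 17
Check: sqrt(2*17 + 47) = sqrt(81) = 9 ✓

x = 17


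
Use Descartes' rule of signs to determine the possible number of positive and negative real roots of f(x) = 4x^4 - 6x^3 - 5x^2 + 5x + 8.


Descartes' rule of signs:

For positive roots, count sign changes in f(x) = 4x^4 - 6x^3 - 5x^2 + 5x + 8:
Signs of coefficients: +, -, -, +, +
Number of sign changes: 2
Possible positive real roots: 2, 0

For negative roots, examine f(-x) = 4x^4 + 6x^3 - 5x^2 - 5x + 8:
Signs of coefficients: +, +, -, -, +
Number of sign changes: 2
Possible negative real roots: 2, 0

Positive roots: 2 or 0; Negative roots: 2 or 0


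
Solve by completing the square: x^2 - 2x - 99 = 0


Start: x^2 - 2x - 99 = 0
Move constant: x^2 - 2x = 99
Half of -2 is -1, squared is 1
Add 1 to both sides: x^2 - 2x + 1 = 100
(x - 1)^2 = 100
x - 1 = ±10
x = 1 + 10 = 11 or x = 1 - 10 = -9

x = -9, x = 11


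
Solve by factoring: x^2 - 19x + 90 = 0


We need two numbers that multiply to 90 and add to -19.
Those numbers are -10 and -9 (since (-10) * (-9) = 90 and (-10) + (-9) = -19).
So x^2 - 19x + 90 = (x - 10)(x - 9) = 0
Setting each factor to zero: x = 10 or x = 9

x = 9, x = 10


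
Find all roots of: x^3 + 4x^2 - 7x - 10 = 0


Let p(x) = x^3 + 4x^2 - 7x - 10. By the rational root theorem (leading coefficient 1), any rational root is an integer divisor of 10: try ±1, ±2, ... in turn.
Test x = 1: value = -12 ≠ 0.
Test x = -1: value = 0 ✓, so (x + 1) is a factor.
Synthetic division by (x + 1): bring down 1; 1(-1) + 4 = 3; 3(-1) - 7 = -10; (-10)(-1) - 10 = 0 → quotient x^2 + 3x - 10, remainder 0.
Solve the quadratic x^2 + 3x - 10 = 0: discriminant = 3^2 - 4(1)(-10) = 9 + 40 = 49.
sqrt(49) = 7, so x = (-3 ± 7)/2: x = 2 or x = -5.
Collecting all roots found:

x = -5, x = -1, x = 2


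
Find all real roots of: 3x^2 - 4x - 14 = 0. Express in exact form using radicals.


Using the quadratic formula: x = (-b ± sqrt(b^2 - 4ac)) / (2a)
Here a = 3, b = -4, c = -14
Discriminant = b^2 - 4ac = (-4)^2 - 4(3)(-14) = 16 + 168 = 184
Since discriminant = 184 > 0, there are two real roots.
x = (4 ± 2*sqrt(46)) / 6
Simplifying: x = (2 ± sqrt(46)) / 3
Numerically: x ≈ 2.9274 or x ≈ -1.5941

x = (2 + sqrt(46)) / 3 or x = (2 - sqrt(46)) / 3


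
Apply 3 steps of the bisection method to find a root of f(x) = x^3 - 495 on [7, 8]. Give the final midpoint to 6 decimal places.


f(x) = x^3 - 495
f(7) = -152 < 0
f(8) = 17 > 0

Step 1: midpoint = (7.000000 + 8.000000)/2 = 7.500000
  f(7.500000) = -73.125000
  f(mid) < 0, so root is in [7.500000, 8.000000]

Step 2: midpoint = (7.500000 + 8.000000)/2 = 7.750000
  f(7.750000) = -29.515625
  f(mid) < 0, so root is in [7.750000, 8.000000]

Step 3: midpoint = (7.750000 + 8.000000)/2 = 7.875000
  f(7.875000) = -6.626953
  f(mid) < 0, so root is in [7.875000, 8.000000]

midpoint = 7.875000


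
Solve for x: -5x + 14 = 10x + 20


Starting with: -5x + 14 = 10x + 20
Move all x terms to left: (-5 - 10)x = 20 - 14
Simplify: -15x = 6
Divide both sides by -15: x = -2/5

x = -2/5


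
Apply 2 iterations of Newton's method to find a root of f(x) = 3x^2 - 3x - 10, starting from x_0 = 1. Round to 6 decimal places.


Newton's method: x_(n+1) = x_n - f(x_n)/f'(x_n)
f(x) = 3x^2 - 3x - 10
f'(x) = 6x - 3

Iteration 1:
  f(1.000000) = -10.000000
  f'(1.000000) = 3.000000
  x_1 = 1.000000 - (-10.000000)/(3.000000) = 4.333333

Iteration 2:
  f(4.333333) = 33.333333
  f'(4.333333) = 23.000000
  x_2 = 4.333333 - (33.333333)/(23.000000) = 2.884058

x_2 = 2.884058


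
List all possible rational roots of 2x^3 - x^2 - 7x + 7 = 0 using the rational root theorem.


Rational root theorem: possible roots are ±p/q where:
  p divides the constant term (7): p ∈ {1, 7}
  q divides the leading coefficient (2): q ∈ {1, 2}

All possible rational roots: -7, -7/2, -1, -1/2, 1/2, 1, 7/2, 7

-7, -7/2, -1, -1/2, 1/2, 1, 7/2, 7


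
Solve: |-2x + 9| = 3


An absolute value equation |expr| = 3 gives two cases:
Case 1: -2x + 9 = 3
  -2x = -6, so x = 3
Case 2: -2x + 9 = -3
  -2x = -12, so x = 6

x = 3, x = 6


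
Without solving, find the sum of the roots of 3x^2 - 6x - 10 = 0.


By Vieta's formulas for ax^2 + bx + c = 0:
  Sum of roots = -b/a
  Product of roots = c/a

Here a = 3, b = -6, c = -10
Sum = -(-6)/3 = 2
Product = -10/3 = -10/3

Sum = 2


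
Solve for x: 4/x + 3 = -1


Subtract 3 from both sides: 4/x = -4
Multiply both sides by x: 4 = -4 * x
Divide by -4: x = -1

x = -1


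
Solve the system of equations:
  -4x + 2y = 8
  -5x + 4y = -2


Using Cramer's rule:
Determinant D = (-4)(4) - (-5)(2) = -16 + 10 = -6
Dx = (8)(4) - (-2)(2) = 32 + 4 = 36
Dy = (-4)(-2) - (-5)(8) = 8 + 40 = 48
x = Dx/D = 36/-6 = -6
y = Dy/D = 48/-6 = -8

x = -6, y = -8


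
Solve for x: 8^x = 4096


Express both sides with the same base.
4096 = 8^4
Since the bases match: x = 4

x = 4


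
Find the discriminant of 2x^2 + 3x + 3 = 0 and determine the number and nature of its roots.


For ax^2 + bx + c = 0, discriminant D = b^2 - 4ac
Here a = 2, b = 3, c = 3
D = (3)^2 - 4(2)(3) = 9 - 24 = -15

D = -15 < 0
The equation has no real roots (2 complex conjugate roots).

Discriminant = -15, no real roots (2 complex conjugate roots)


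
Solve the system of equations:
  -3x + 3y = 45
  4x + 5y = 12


Using Cramer's rule:
Determinant D = (-3)(5) - (4)(3) = -15 - 12 = -27
Dx = (45)(5) - (12)(3) = 225 - 36 = 189
Dy = (-3)(12) - (4)(45) = -36 - 180 = -216
x = Dx/D = 189/-27 = -7
y = Dy/D = -216/-27 = 8

x = -7, y = 8


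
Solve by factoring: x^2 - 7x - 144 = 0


We need two numbers that multiply to -144 and add to -7.
Those numbers are -16 and 9 (since (-16) * 9 = -144 and (-16) + 9 = -7).
So x^2 - 7x - 144 = (x - 16)(x + 9) = 0
Setting each factor to zero: x = 16 or x = -9

x = -9, x = 16


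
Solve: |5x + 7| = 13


An absolute value equation |expr| = 13 gives two cases:
Case 1: 5x + 7 = 13
  5x = 6, so x = 6/5
Case 2: 5x + 7 = -13
  5x = -20, so x = -4

x = -4, x = 6/5


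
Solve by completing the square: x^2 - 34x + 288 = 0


Start: x^2 - 34x + 288 = 0
Move constant: x^2 - 34x = -288
Half of -34 is -17, squared is 289
Add 289 to both sides: x^2 - 34x + 289 = 1
(x - 17)^2 = 1
x - 17 = ±1
x = 17 + 1 = 18 or x = 17 - 1 = 16

x = 16, x = 18


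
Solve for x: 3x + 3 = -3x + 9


Starting with: 3x + 3 = -3x + 9
Move all x terms to left: (3 + 3)x = 9 - 3
Simplify: 6x = 6
Divide both sides by 6: x = 1

x = 1


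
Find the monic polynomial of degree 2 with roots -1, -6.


A monic polynomial with roots -1, -6 is:
p(x) = (x + 1)(x + 6)
After multiplying by (x + 1): x + 1
After multiplying by (x + 6): x^2 + 7x + 6

x^2 + 7x + 6


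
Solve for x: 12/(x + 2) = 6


Multiply both sides by (x + 2): 12 = 6(x + 2)
Distribute: 12 = 6x + 12
6x = 12 - 12 = 0
x = 0

x = 0


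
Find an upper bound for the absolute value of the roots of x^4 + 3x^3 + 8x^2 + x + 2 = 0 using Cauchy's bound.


Cauchy's bound: all roots r satisfy |r| <= 1 + max(|a_i/a_n|) for i = 0,...,n-1
where a_n is the leading coefficient.

Coefficients: [1, 3, 8, 1, 2]
Leading coefficient a_n = 1
Ratios |a_i/a_n|: 3, 8, 1, 2
Maximum ratio: 8
Cauchy's bound: |r| <= 1 + 8 = 9

Upper bound = 9


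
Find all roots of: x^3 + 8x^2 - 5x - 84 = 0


Let p(x) = x^3 + 8x^2 - 5x - 84. By the rational root theorem (leading coefficient 1), any rational root is an integer divisor of 84: try ±1, ±2, ... in turn.
Test x = 1: value = -80 ≠ 0.
Test x = -1: value = -72 ≠ 0.
Test x = 2: value = -54 ≠ 0.
Test x = -2: value = -50 ≠ 0.
Test x = 3: value = 0 ✓, so (x - 3) is a factor.
Synthetic division by (x - 3): bring down 1; 1(3) + 8 = 11; 11(3) - 5 = 28; 28(3) - 84 = 0 → quotient x^2 + 11x + 28, remainder 0.
Solve the quadratic x^2 + 11x + 28 = 0: discriminant = 11^2 - 4(1)(28) = 121 - 112 = 9.
sqrt(9) = 3, so x = (-11 ± 3)/2: x = -4 or x = -7.
Collecting all roots found:

x = -7, x = -4, x = 3


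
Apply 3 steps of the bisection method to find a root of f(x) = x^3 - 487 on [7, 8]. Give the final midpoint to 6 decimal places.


f(x) = x^3 - 487
f(7) = -144 < 0
f(8) = 25 > 0

Step 1: midpoint = (7.000000 + 8.000000)/2 = 7.500000
  f(7.500000) = -65.125000
  f(mid) < 0, so root is in [7.500000, 8.000000]

Step 2: midpoint = (7.500000 + 8.000000)/2 = 7.750000
  f(7.750000) = -21.515625
  f(mid) < 0, so root is in [7.750000, 8.000000]

Step 3: midpoint = (7.750000 + 8.000000)/2 = 7.875000
  f(7.875000) = 1.373047
  f(mid) > 0, so root is in [7.750000, 7.875000]

midpoint = 7.875000


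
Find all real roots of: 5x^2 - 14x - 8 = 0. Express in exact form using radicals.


Using the quadratic formula: x = (-b ± sqrt(b^2 - 4ac)) / (2a)
Here a = 5, b = -14, c = -8
Discriminant = b^2 - 4ac = (-14)^2 - 4(5)(-8) = 196 + 160 = 356
Since discriminant = 356 > 0, there are two real roots.
x = (14 ± 2*sqrt(89)) / 10
Simplifying: x = (7 ± sqrt(89)) / 5
Numerically: x ≈ 3.2868 or x ≈ -0.4868

x = (7 + sqrt(89)) / 5 or x = (7 - sqrt(89)) / 5


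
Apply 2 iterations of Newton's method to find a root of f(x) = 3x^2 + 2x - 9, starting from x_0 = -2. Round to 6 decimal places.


Newton's method: x_(n+1) = x_n - f(x_n)/f'(x_n)
f(x) = 3x^2 + 2x - 9
f'(x) = 6x + 2

Iteration 1:
  f(-2.000000) = -1.000000
  f'(-2.000000) = -10.000000
  x_1 = -2.000000 - (-1.000000)/(-10.000000) = -2.100000

Iteration 2:
  f(-2.100000) = 0.030000
  f'(-2.100000) = -10.600000
  x_2 = -2.100000 - (0.030000)/(-10.600000) = -2.097170

x_2 = -2.097170


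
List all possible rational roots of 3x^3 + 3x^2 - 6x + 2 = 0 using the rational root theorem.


Rational root theorem: possible roots are ±p/q where:
  p divides the constant term (2): p ∈ {1, 2}
  q divides the leading coefficient (3): q ∈ {1, 3}

All possible rational roots: -2, -1, -2/3, -1/3, 1/3, 2/3, 1, 2

-2, -1, -2/3, -1/3, 1/3, 2/3, 1, 2


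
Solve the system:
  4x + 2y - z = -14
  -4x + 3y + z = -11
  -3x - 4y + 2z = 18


Using Cramer's rule. Expand each determinant along the first row.
D  = 4*[3*2 - 1*(-4)] - 2*[(-4)*2 - 1*(-3)] + (-1)*[(-4)*(-4) - 3*(-3)]
  = 4*(10) - 2*(-5) + (-1)*(25) = 25
Dx = (-14)*[3*2 - 1*(-4)] - 2*[(-11)*2 - 1*18] + (-1)*[(-11)*(-4) - 3*18]
  = (-14)*(10) - 2*(-40) + (-1)*(-10) = -50
Dy = 4*[(-11)*2 - 1*18] - (-14)*[(-4)*2 - 1*(-3)] + (-1)*[(-4)*18 - (-11)*(-3)]
  = 4*(-40) - (-14)*(-5) + (-1)*(-105) = -125
Dz = 4*[3*18 - (-11)*(-4)] - 2*[(-4)*18 - (-11)*(-3)] + (-14)*[(-4)*(-4) - 3*(-3)]
  = 4*(10) - 2*(-105) + (-14)*(25) = -100
x = Dx/D = -50/25 = -2, y = Dy/D = -125/25 = -5, z = Dz/D = -100/25 = -4
Check eq1: (4)(-2) + (2)(-5) + (-1)(-4) = -14 = -14 ✓
Check eq2: (-4)(-2) + (3)(-5) + (1)(-4) = -11 = -11 ✓
Check eq3: (-3)(-2) + (-4)(-5) + (2)(-4) = 18 = 18 ✓

x = -2, y = -5, z = -4


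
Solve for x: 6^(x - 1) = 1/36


Express both sides with the same base.
1/36 = 6^(-2)
Since the bases match, equate exponents: x - 1 = -2
So x = -2 - (-1) = -1

x = -1


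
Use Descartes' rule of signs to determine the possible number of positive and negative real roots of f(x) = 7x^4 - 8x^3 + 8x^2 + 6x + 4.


Descartes' rule of signs:

For positive roots, count sign changes in f(x) = 7x^4 - 8x^3 + 8x^2 + 6x + 4:
Signs of coefficients: +, -, +, +, +
Number of sign changes: 2
Possible positive real roots: 2, 0

For negative roots, examine f(-x) = 7x^4 + 8x^3 + 8x^2 - 6x + 4:
Signs of coefficients: +, +, +, -, +
Number of sign changes: 2
Possible negative real roots: 2, 0

Positive roots: 2 or 0; Negative roots: 2 or 0


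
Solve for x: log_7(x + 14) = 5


Convert to exponential form: x + 14 = 7^5 = 16807
x = 16807 - 14 = 16793
Check: log_7(16793 + 14) = log_7(16807) = log_7(16807) = 5 ✓

x = 16793


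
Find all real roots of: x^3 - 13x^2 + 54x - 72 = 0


Let p(x) = x^3 - 13x^2 + 54x - 72. By the rational root theorem (leading coefficient 1), any rational root is an integer divisor of 72: try ±1, ±2, ... in turn.
Test x = 1: value = -30 ≠ 0.
Test x = -1: value = -140 ≠ 0.
Test x = 2: value = -8 ≠ 0.
Test x = -2: value = -240 ≠ 0.
Test x = 3: value = 0 ✓, so (x - 3) is a factor.
Synthetic division by (x - 3): bring down 1; 1(3) - 13 = -10; (-10)(3) + 54 = 24; 24(3) - 72 = 0 → quotient x^2 - 10x + 24, remainder 0.
Solve the quadratic x^2 - 10x + 24 = 0: discriminant = (-10)^2 - 4(1)(24) = 100 - 96 = 4.
sqrt(4) = 2, so x = (10 ± 2)/2: x = 6 or x = 4.

x = 3, x = 4, x = 6


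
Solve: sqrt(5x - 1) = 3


Square both sides: 5x - 1 = 3^2 = 9
5x = 9 + 1 = 10
x = 2
Check: sqrt(5*2 - 1) = sqrt(9) = 3 ✓

x = 2


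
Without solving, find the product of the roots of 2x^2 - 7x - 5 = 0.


By Vieta's formulas for ax^2 + bx + c = 0:
  Sum of roots = -b/a
  Product of roots = c/a

Here a = 2, b = -7, c = -5
Sum = -(-7)/2 = 7/2
Product = -5/2 = -5/2

Product = -5/2


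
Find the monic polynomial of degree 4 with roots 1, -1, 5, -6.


A monic polynomial with roots 1, -1, 5, -6 is:
p(x) = (x - 1)(x + 1)(x - 5)(x + 6)
After multiplying by (x - 1): x - 1
After multiplying by (x + 1): x^2 - 1
After multiplying by (x - 5): x^3 - 5x^2 - x + 5
After multiplying by (x + 6): x^4 + x^3 - 31x^2 - x + 30

x^4 + x^3 - 31x^2 - x + 30


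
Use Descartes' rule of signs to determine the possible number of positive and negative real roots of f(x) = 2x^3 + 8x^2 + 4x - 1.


Descartes' rule of signs:

For positive roots, count sign changes in f(x) = 2x^3 + 8x^2 + 4x - 1:
Signs of coefficients: +, +, +, -
Number of sign changes: 1
Possible positive real roots: 1

For negative roots, examine f(-x) = -2x^3 + 8x^2 - 4x - 1:
Signs of coefficients: -, +, -, -
Number of sign changes: 2
Possible negative real roots: 2, 0

Positive roots: 1; Negative roots: 2 or 0


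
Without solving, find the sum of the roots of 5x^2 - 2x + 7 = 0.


By Vieta's formulas for ax^2 + bx + c = 0:
  Sum of roots = -b/a
  Product of roots = c/a

Here a = 5, b = -2, c = 7
Sum = -(-2)/5 = 2/5
Product = 7/5 = 7/5

Sum = 2/5


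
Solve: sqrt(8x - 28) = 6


Square both sides: 8x - 28 = 6^2 = 36
8x = 36 + 28 = 64
x = 8
Check: sqrt(8*8 - 28) = sqrt(36) = 6 ✓

x = 8


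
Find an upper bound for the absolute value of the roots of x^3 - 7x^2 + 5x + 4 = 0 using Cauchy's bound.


Cauchy's bound: all roots r satisfy |r| <= 1 + max(|a_i/a_n|) for i = 0,...,n-1
where a_n is the leading coefficient.

Coefficients: [1, -7, 5, 4]
Leading coefficient a_n = 1
Ratios |a_i/a_n|: 7, 5, 4
Maximum ratio: 7
Cauchy's bound: |r| <= 1 + 7 = 8

Upper bound = 8


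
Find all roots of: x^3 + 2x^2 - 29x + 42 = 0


Let p(x) = x^3 + 2x^2 - 29x + 42. By the rational root theorem (leading coefficient 1), any rational root is an integer divisor of 42: try ±1, ±2, ... in turn.
Test x = 1: value = 16 ≠ 0.
Test x = -1: value = 72 ≠ 0.
Test x = 2: value = 0 ✓, so (x - 2) is a factor.
Synthetic division by (x - 2): bring down 1; 1(2) + 2 = 4; 4(2) - 29 = -21; (-21)(2) + 42 = 0 → quotient x^2 + 4x - 21, remainder 0.
Solve the quadratic x^2 + 4x - 21 = 0: discriminant = 4^2 - 4(1)(-21) = 16 + 84 = 100.
sqrt(100) = 10, so x = (-4 ± 10)/2: x = 3 or x = -7.
Collecting all roots found:

x = -7, x = 2, x = 3


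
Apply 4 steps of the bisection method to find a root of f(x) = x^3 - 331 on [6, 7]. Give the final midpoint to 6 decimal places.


f(x) = x^3 - 331
f(6) = -115 < 0
f(7) = 12 > 0

Step 1: midpoint = (6.000000 + 7.000000)/2 = 6.500000
  f(6.500000) = -56.375000
  f(mid) < 0, so root is in [6.500000, 7.000000]

Step 2: midpoint = (6.500000 + 7.000000)/2 = 6.750000
  f(6.750000) = -23.453125
  f(mid) < 0, so root is in [6.750000, 7.000000]

Step 3: midpoint = (6.750000 + 7.000000)/2 = 6.875000
  f(6.875000) = -6.048828
  f(mid) < 0, so root is in [6.875000, 7.000000]

Step 4: midpoint = (6.875000 + 7.000000)/2 = 6.937500
  f(6.937500) = 2.894287
  f(mid) > 0, so root is in [6.875000, 6.937500]

midpoint = 6.937500


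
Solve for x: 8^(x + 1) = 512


Express both sides with the same base.
512 = 8^3
Since the bases match, equate exponents: x + 1 = 3
So x = 3 - (1) = 2

x = 2


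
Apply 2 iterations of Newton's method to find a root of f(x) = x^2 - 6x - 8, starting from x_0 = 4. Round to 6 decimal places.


Newton's method: x_(n+1) = x_n - f(x_n)/f'(x_n)
f(x) = x^2 - 6x - 8
f'(x) = 2x - 6

Iteration 1:
  f(4.000000) = -16.000000
  f'(4.000000) = 2.000000
  x_1 = 4.000000 - (-16.000000)/(2.000000) = 12.000000

Iteration 2:
  f(12.000000) = 64.000000
  f'(12.000000) = 18.000000
  x_2 = 12.000000 - (64.000000)/(18.000000) = 8.444444

x_2 = 8.444444


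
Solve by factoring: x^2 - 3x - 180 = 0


We need two numbers that multiply to -180 and add to -3.
Those numbers are 12 and -15 (since 12 * (-15) = -180 and 12 + (-15) = -3).
So x^2 - 3x - 180 = (x + 12)(x - 15) = 0
Setting each factor to zero: x = -12 or x = 15

x = -12, x = 15


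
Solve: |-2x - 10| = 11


An absolute value equation |expr| = 11 gives two cases:
Case 1: -2x - 10 = 11
  -2x = 21, so x = -21/2
Case 2: -2x - 10 = -11
  -2x = -1, so x = 1/2

x = -21/2, x = 1/2


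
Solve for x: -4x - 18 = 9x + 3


Starting with: -4x - 18 = 9x + 3
Move all x terms to left: (-4 - 9)x = 3 + 18
Simplify: -13x = 21
Divide both sides by -13: x = -21/13

x = -21/13


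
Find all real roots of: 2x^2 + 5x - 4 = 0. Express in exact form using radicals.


Using the quadratic formula: x = (-b ± sqrt(b^2 - 4ac)) / (2a)
Here a = 2, b = 5, c = -4
Discriminant = b^2 - 4ac = 5^2 - 4(2)(-4) = 25 + 32 = 57
Since discriminant = 57 > 0, there are two real roots.
x = (-5 ± sqrt(57)) / 4
Numerically: x ≈ 0.6375 or x ≈ -3.1375

x = (-5 + sqrt(57)) / 4 or x = (-5 - sqrt(57)) / 4


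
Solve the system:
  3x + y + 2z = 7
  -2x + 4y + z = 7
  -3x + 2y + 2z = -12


Using Cramer's rule. Expand each determinant along the first row.
D  = 3*[4*2 - 1*2] - 1*[(-2)*2 - 1*(-3)] + 2*[(-2)*2 - 4*(-3)]
  = 3*(6) - 1*(-1) + 2*(8) = 35
Dx = 7*[4*2 - 1*2] - 1*[7*2 - 1*(-12)] + 2*[7*2 - 4*(-12)]
  = 7*(6) - 1*(26) + 2*(62) = 140
Dy = 3*[7*2 - 1*(-12)] - 7*[(-2)*2 - 1*(-3)] + 2*[(-2)*(-12) - 7*(-3)]
  = 3*(26) - 7*(-1) + 2*(45) = 175
Dz = 3*[4*(-12) - 7*2] - 1*[(-2)*(-12) - 7*(-3)] + 7*[(-2)*2 - 4*(-3)]
  = 3*(-62) - 1*(45) + 7*(8) = -175
x = Dx/D = 140/35 = 4, y = Dy/D = 175/35 = 5, z = Dz/D = -175/35 = -5
Check eq1: (3)(4) + (1)(5) + (2)(-5) = 7 = 7 ✓
Check eq2: (-2)(4) + (4)(5) + (1)(-5) = 7 = 7 ✓
Check eq3: (-3)(4) + (2)(5) + (2)(-5) = -12 = -12 ✓

x = 4, y = 5, z = -5


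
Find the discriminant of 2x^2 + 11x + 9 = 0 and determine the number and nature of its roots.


For ax^2 + bx + c = 0, discriminant D = b^2 - 4ac
Here a = 2, b = 11, c = 9
D = (11)^2 - 4(2)(9) = 121 - 72 = 49

D = 49 > 0 and is a perfect square (sqrt = 7)
The equation has 2 distinct real rational roots.

Discriminant = 49, 2 distinct real rational roots


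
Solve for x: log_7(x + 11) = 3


Convert to exponential form: x + 11 = 7^3 = 343
x = 343 - 11 = 332
Check: log_7(332 + 11) = log_7(343) = log_7(343) = 3 ✓

x = 332


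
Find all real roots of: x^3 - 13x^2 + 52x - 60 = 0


Let p(x) = x^3 - 13x^2 + 52x - 60. By the rational root theorem (leading coefficient 1), any rational root is an integer divisor of 60: try ±1, ±2, ... in turn.
Test x = 1: value = -20 ≠ 0.
Test x = -1: value = -126 ≠ 0.
Test x = 2: value = 0 ✓, so (x - 2) is a factor.
Synthetic division by (x - 2): bring down 1; 1(2) - 13 = -11; (-11)(2) + 52 = 30; 30(2) - 60 = 0 → quotient x^2 - 11x + 30, remainder 0.
Solve the quadratic x^2 - 11x + 30 = 0: discriminant = (-11)^2 - 4(1)(30) = 121 - 120 = 1.
sqrt(1) = 1, so x = (11 ± 1)/2: x = 6 or x = 5.

x = 2, x = 5, x = 6


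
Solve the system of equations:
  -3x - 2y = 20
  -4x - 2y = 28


Using Cramer's rule:
Determinant D = (-3)(-2) - (-4)(-2) = 6 - 8 = -2
Dx = (20)(-2) - (28)(-2) = -40 + 56 = 16
Dy = (-3)(28) - (-4)(20) = -84 + 80 = -4
x = Dx/D = 16/-2 = -8
y = Dy/D = -4/-2 = 2

x = -8, y = 2


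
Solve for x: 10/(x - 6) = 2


Multiply both sides by (x - 6): 10 = 2(x - 6)
Distribute: 10 = 2x - 12
2x = 10 + 12 = 22
x = 11

x = 11


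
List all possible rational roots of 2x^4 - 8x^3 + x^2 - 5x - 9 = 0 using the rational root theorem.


Rational root theorem: possible roots are ±p/q where:
  p divides the constant term (-9): p ∈ {1, 3, 9}
  q divides the leading coefficient (2): q ∈ {1, 2}

All possible rational roots: -9, -9/2, -3, -3/2, -1, -1/2, 1/2, 1, 3/2, 3, 9/2, 9

-9, -9/2, -3, -3/2, -1, -1/2, 1/2, 1, 3/2, 3, 9/2, 9


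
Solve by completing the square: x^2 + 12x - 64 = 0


Start: x^2 + 12x - 64 = 0
Move constant: x^2 + 12x = 64
Half of 12 is 6, squared is 36
Add 36 to both sides: x^2 + 12x + 36 = 100
(x + 6)^2 = 100
x + 6 = ±10
x = -6 + 10 = 4 or x = -6 - 10 = -16

x = -16, x = 4


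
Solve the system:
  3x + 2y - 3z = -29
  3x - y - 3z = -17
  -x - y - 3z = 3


Using Cramer's rule. Expand each determinant along the first row.
D  = 3*[(-1)*(-3) - (-3)*(-1)] - 2*[3*(-3) - (-3)*(-1)] + (-3)*[3*(-1) - (-1)*(-1)]
  = 3*(0) - 2*(-12) + (-3)*(-4) = 36
Dx = (-29)*[(-1)*(-3) - (-3)*(-1)] - 2*[(-17)*(-3) - (-3)*3] + (-3)*[(-17)*(-1) - (-1)*3]
  = (-29)*(0) - 2*(60) + (-3)*(20) = -180
Dy = 3*[(-17)*(-3) - (-3)*3] - (-29)*[3*(-3) - (-3)*(-1)] + (-3)*[3*3 - (-17)*(-1)]
  = 3*(60) - (-29)*(-12) + (-3)*(-8) = -144
Dz = 3*[(-1)*3 - (-17)*(-1)] - 2*[3*3 - (-17)*(-1)] + (-29)*[3*(-1) - (-1)*(-1)]
  = 3*(-20) - 2*(-8) + (-29)*(-4) = 72
x = Dx/D = -180/36 = -5, y = Dy/D = -144/36 = -4, z = Dz/D = 72/36 = 2
Check eq1: (3)(-5) + (2)(-4) + (-3)(2) = -29 = -29 ✓
Check eq2: (3)(-5) + (-1)(-4) + (-3)(2) = -17 = -17 ✓
Check eq3: (-1)(-5) + (-1)(-4) + (-3)(2) = 3 = 3 ✓

x = -5, y = -4, z = 2


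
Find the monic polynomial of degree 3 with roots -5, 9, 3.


A monic polynomial with roots -5, 9, 3 is:
p(x) = (x + 5)(x - 9)(x - 3)
After multiplying by (x + 5): x + 5
After multiplying by (x - 9): x^2 - 4x - 45
After multiplying by (x - 3): x^3 - 7x^2 - 33x + 135

x^3 - 7x^2 - 33x + 135


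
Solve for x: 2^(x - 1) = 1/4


Express both sides with the same base.
1/4 = 2^(-2)
Since the bases match, equate exponents: x - 1 = -2
So x = -2 - (-1) = -1

x = -1


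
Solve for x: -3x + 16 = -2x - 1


Starting with: -3x + 16 = -2x - 1
Move all x terms to left: (-3 + 2)x = -1 - 16
Simplify: -x = -17
Divide both sides by -1: x = 17

x = 17


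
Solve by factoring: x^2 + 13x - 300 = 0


We need two numbers that multiply to -300 and add to 13.
Those numbers are 25 and -12 (since 25 * (-12) = -300 and 25 + (-12) = 13).
So x^2 + 13x - 300 = (x + 25)(x - 12) = 0
Setting each factor to zero: x = -25 or x = 12

x = -25, x = 12


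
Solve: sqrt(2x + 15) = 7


Square both sides: 2x + 15 = 7^2 = 49
2x = 49 - 15 = 34
x = 17
Check: sqrt(2*17 + 15) = sqrt(49) = 7 ✓

x = 17


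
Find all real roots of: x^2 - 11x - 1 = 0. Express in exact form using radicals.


Using the quadratic formula: x = (-b ± sqrt(b^2 - 4ac)) / (2a)
Here a = 1, b = -11, c = -1
Discriminant = b^2 - 4ac = (-11)^2 - 4(1)(-1) = 121 + 4 = 125
Since discriminant = 125 > 0, there are two real roots.
x = (11 ± 5*sqrt(5)) / 2
Numerically: x ≈ 11.0902 or x ≈ -0.0902

x = (11 + 5*sqrt(5)) / 2 or x = (11 - 5*sqrt(5)) / 2


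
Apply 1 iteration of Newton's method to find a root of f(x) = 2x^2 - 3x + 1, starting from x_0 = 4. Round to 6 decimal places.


Newton's method: x_(n+1) = x_n - f(x_n)/f'(x_n)
f(x) = 2x^2 - 3x + 1
f'(x) = 4x - 3

Iteration 1:
  f(4.000000) = 21.000000
  f'(4.000000) = 13.000000
  x_1 = 4.000000 - (21.000000)/(13.000000) = 2.384615

x_1 = 2.384615


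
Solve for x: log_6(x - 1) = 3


Convert to exponential form: x - 1 = 6^3 = 216
x = 216 + 1 = 217
Check: log_6(217 - 1) = log_6(216) = log_6(216) = 3 ✓

x = 217


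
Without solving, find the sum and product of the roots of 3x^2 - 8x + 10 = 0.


By Vieta's formulas for ax^2 + bx + c = 0:
  Sum of roots = -b/a
  Product of roots = c/a

Here a = 3, b = -8, c = 10
Sum = -(-8)/3 = 8/3
Product = 10/3 = 10/3

Sum = 8/3, Product = 10/3


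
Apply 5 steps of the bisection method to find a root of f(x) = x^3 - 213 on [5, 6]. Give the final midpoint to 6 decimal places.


f(x) = x^3 - 213
f(5) = -88 < 0
f(6) = 3 > 0

Step 1: midpoint = (5.000000 + 6.000000)/2 = 5.500000
  f(5.500000) = -46.625000
  f(mid) < 0, so root is in [5.500000, 6.000000]

Step 2: midpoint = (5.500000 + 6.000000)/2 = 5.750000
  f(5.750000) = -22.890625
  f(mid) < 0, so root is in [5.750000, 6.000000]

Step 3: midpoint = (5.750000 + 6.000000)/2 = 5.875000
  f(5.875000) = -10.220703
  f(mid) < 0, so root is in [5.875000, 6.000000]

Step 4: midpoint = (5.875000 + 6.000000)/2 = 5.937500
  f(5.937500) = -3.679932
  f(mid) < 0, so root is in [5.937500, 6.000000]

Step 5: midpoint = (5.937500 + 6.000000)/2 = 5.968750
  f(5.968750) = -0.357452
  f(mid) < 0, so root is in [5.968750, 6.000000]

midpoint = 5.968750


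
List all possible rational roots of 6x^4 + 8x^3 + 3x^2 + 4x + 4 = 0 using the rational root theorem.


Rational root theorem: possible roots are ±p/q where:
  p divides the constant term (4): p ∈ {1, 2, 4}
  q divides the leading coefficient (6): q ∈ {1, 2, 3, 6}

All possible rational roots: -4, -2, -4/3, -1, -2/3, -1/2, -1/3, -1/6, 1/6, 1/3, 1/2, 2/3, 1, 4/3, 2, 4

-4, -2, -4/3, -1, -2/3, -1/2, -1/3, -1/6, 1/6, 1/3, 1/2, 2/3, 1, 4/3, 2, 4


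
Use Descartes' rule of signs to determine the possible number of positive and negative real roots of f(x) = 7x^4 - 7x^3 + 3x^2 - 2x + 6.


Descartes' rule of signs:

For positive roots, count sign changes in f(x) = 7x^4 - 7x^3 + 3x^2 - 2x + 6:
Signs of coefficients: +, -, +, -, +
Number of sign changes: 4
Possible positive real roots: 4, 2, 0

For negative roots, examine f(-x) = 7x^4 + 7x^3 + 3x^2 + 2x + 6:
Signs of coefficients: +, +, +, +, +
Number of sign changes: 0
Possible negative real roots: 0

Positive roots: 4 or 2 or 0; Negative roots: 0


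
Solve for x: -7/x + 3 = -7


Subtract 3 from both sides: -7/x = -10
Multiply both sides by x: -7 = -10 * x
Divide by -10: x = 7/10

x = 7/10


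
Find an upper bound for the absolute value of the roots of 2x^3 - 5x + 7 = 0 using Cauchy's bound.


Cauchy's bound: all roots r satisfy |r| <= 1 + max(|a_i/a_n|) for i = 0,...,n-1
where a_n is the leading coefficient.

Coefficients: [2, 0, -5, 7]
Leading coefficient a_n = 2
Ratios |a_i/a_n|: 0, 5/2, 7/2
Maximum ratio: 7/2
Cauchy's bound: |r| <= 1 + 7/2 = 9/2

Upper bound = 9/2


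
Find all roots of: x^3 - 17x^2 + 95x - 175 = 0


Let p(x) = x^3 - 17x^2 + 95x - 175. By the rational root theorem (leading coefficient 1), any rational root is an integer divisor of 175: try ±1, ±2, ... in turn.
Test x = 1: value = -96 ≠ 0.
Test x = -1: value = -288 ≠ 0.
Test x = 5: value = 0 ✓, so (x - 5) is a factor.
Synthetic division by (x - 5): bring down 1; 1(5) - 17 = -12; (-12)(5) + 95 = 35; 35(5) - 175 = 0 → quotient x^2 - 12x + 35, remainder 0.
Solve the quadratic x^2 - 12x + 35 = 0: discriminant = (-12)^2 - 4(1)(35) = 144 - 140 = 4.
sqrt(4) = 2, so x = (12 ± 2)/2: x = 7 or x = 5.
Collecting all roots found:

x = 5 (multiplicity 2), x = 7


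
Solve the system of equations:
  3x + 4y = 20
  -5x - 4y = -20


Using Cramer's rule:
Determinant D = (3)(-4) - (-5)(4) = -12 + 20 = 8
Dx = (20)(-4) - (-20)(4) = -80 + 80 = 0
Dy = (3)(-20) - (-5)(20) = -60 + 100 = 40
x = Dx/D = 0/8 = 0
y = Dy/D = 40/8 = 5

x = 0, y = 5


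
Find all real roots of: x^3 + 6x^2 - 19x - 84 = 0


Let p(x) = x^3 + 6x^2 - 19x - 84. By the rational root theorem (leading coefficient 1), any rational root is an integer divisor of 84: try ±1, ±2, ... in turn.
Test x = 1: value = -96 ≠ 0.
Test x = -1: value = -60 ≠ 0.
Test x = 2: value = -90 ≠ 0.
Test x = -2: value = -30 ≠ 0.
Test x = 3: value = -60 ≠ 0.
Test x = -3: value = 0 ✓, so (x + 3) is a factor.
Synthetic division by (x + 3): bring down 1; 1(-3) + 6 = 3; 3(-3) - 19 = -28; (-28)(-3) - 84 = 0 → quotient x^2 + 3x - 28, remainder 0.
Solve the quadratic x^2 + 3x - 28 = 0: discriminant = 3^2 - 4(1)(-28) = 9 + 112 = 121.
sqrt(121) = 11, so x = (-3 ± 11)/2: x = 4 or x = -7.

x = -7, x = -3, x = 4


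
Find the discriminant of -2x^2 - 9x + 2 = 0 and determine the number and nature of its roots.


For ax^2 + bx + c = 0, discriminant D = b^2 - 4ac
Here a = -2, b = -9, c = 2
D = (-9)^2 - 4(-2)(2) = 81 + 16 = 97

D = 97 > 0 but not a perfect square
The equation has 2 distinct real irrational roots.

Discriminant = 97, 2 distinct real irrational roots


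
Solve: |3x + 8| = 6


An absolute value equation |expr| = 6 gives two cases:
Case 1: 3x + 8 = 6
  3x = -2, so x = -2/3
Case 2: 3x + 8 = -6
  3x = -14, so x = -14/3

x = -14/3, x = -2/3


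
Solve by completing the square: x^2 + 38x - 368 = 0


Start: x^2 + 38x - 368 = 0
Move constant: x^2 + 38x = 368
Half of 38 is 19, squared is 361
Add 361 to both sides: x^2 + 38x + 361 = 729
(x + 19)^2 = 729
x + 19 = ±27
x = -19 + 27 = 8 or x = -19 - 27 = -46

x = -46, x = 8


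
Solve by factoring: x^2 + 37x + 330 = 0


We need two numbers that multiply to 330 and add to 37.
Those numbers are 22 and 15 (since 22 * 15 = 330 and 22 + 15 = 37).
So x^2 + 37x + 330 = (x + 22)(x + 15) = 0
Setting each factor to zero: x = -22 or x = -15

x = -22, x = -15


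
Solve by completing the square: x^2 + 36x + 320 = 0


Start: x^2 + 36x + 320 = 0
Move constant: x^2 + 36x = -320
Half of 36 is 18, squared is 324
Add 324 to both sides: x^2 + 36x + 324 = 4
(x + 18)^2 = 4
x + 18 = ±2
x = -18 + 2 = -16 or x = -18 - 2 = -20

x = -20, x = -16


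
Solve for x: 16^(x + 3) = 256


Express both sides with the same base.
256 = 16^2
Since the bases match, equate exponents: x + 3 = 2
So x = 2 - (3) = -1

x = -1


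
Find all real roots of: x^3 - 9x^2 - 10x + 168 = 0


Let p(x) = x^3 - 9x^2 - 10x + 168. By the rational root theorem (leading coefficient 1), any rational root is an integer divisor of 168: try ±1, ±2, ... in turn.
Test x = 1: value = 150 ≠ 0.
Test x = -1: value = 168 ≠ 0.
Test x = 2: value = 120 ≠ 0.
Test x = -2: value = 144 ≠ 0.
Test x = 3: value = 84 ≠ 0.
Test x = -3: value = 90 ≠ 0.
Test x = 4: value = 48 ≠ 0.
Test x = -4: value = 0 ✓, so (x + 4) is a factor.
Synthetic division by (x + 4): bring down 1; 1(-4) - 9 = -13; (-13)(-4) - 10 = 42; 42(-4) + 168 = 0 → quotient x^2 - 13x + 42, remainder 0.
Solve the quadratic x^2 - 13x + 42 = 0: discriminant = (-13)^2 - 4(1)(42) = 169 - 168 = 1.
sqrt(1) = 1, so x = (13 ± 1)/2: x = 7 or x = 6.

x = -4, x = 6, x = 7


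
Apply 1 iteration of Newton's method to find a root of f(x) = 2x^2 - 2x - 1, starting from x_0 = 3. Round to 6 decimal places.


Newton's method: x_(n+1) = x_n - f(x_n)/f'(x_n)
f(x) = 2x^2 - 2x - 1
f'(x) = 4x - 2

Iteration 1:
  f(3.000000) = 11.000000
  f'(3.000000) = 10.000000
  x_1 = 3.000000 - (11.000000)/(10.000000) = 1.900000

x_1 = 1.900000


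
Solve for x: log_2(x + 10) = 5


Convert to exponential form: x + 10 = 2^5 = 32
x = 32 - 10 = 22
Check: log_2(22 + 10) = log_2(32) = log_2(32) = 5 ✓

x = 22


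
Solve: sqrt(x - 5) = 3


Square both sides: x - 5 = 3^2 = 9
x = 9 + 5 = 14
x = 14
Check: sqrt(1*14 - 5) = sqrt(9) = 3 ✓

x = 14


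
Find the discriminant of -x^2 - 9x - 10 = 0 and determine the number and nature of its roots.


For ax^2 + bx + c = 0, discriminant D = b^2 - 4ac
Here a = -1, b = -9, c = -10
D = (-9)^2 - 4(-1)(-10) = 81 - 40 = 41

D = 41 > 0 but not a perfect square
The equation has 2 distinct real irrational roots.

Discriminant = 41, 2 distinct real irrational roots


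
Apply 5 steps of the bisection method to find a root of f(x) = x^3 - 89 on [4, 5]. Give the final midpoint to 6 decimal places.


f(x) = x^3 - 89
f(4) = -25 < 0
f(5) = 36 > 0

Step 1: midpoint = (4.000000 + 5.000000)/2 = 4.500000
  f(4.500000) = 2.125000
  f(mid) > 0, so root is in [4.000000, 4.500000]

Step 2: midpoint = (4.000000 + 4.500000)/2 = 4.250000
  f(4.250000) = -12.234375
  f(mid) < 0, so root is in [4.250000, 4.500000]

Step 3: midpoint = (4.250000 + 4.500000)/2 = 4.375000
  f(4.375000) = -5.259766
  f(mid) < 0, so root is in [4.375000, 4.500000]

Step 4: midpoint = (4.375000 + 4.500000)/2 = 4.437500
  f(4.437500) = -1.619385
  f(mid) < 0, so root is in [4.437500, 4.500000]

Step 5: midpoint = (4.437500 + 4.500000)/2 = 4.468750
  f(4.468750) = 0.239716
  f(mid) > 0, so root is in [4.437500, 4.468750]

midpoint = 4.468750


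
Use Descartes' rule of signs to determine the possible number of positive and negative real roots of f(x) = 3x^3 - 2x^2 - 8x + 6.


Descartes' rule of signs:

For positive roots, count sign changes in f(x) = 3x^3 - 2x^2 - 8x + 6:
Signs of coefficients: +, -, -, +
Number of sign changes: 2
Possible positive real roots: 2, 0

For negative roots, examine f(-x) = -3x^3 - 2x^2 + 8x + 6:
Signs of coefficients: -, -, +, +
Number of sign changes: 1
Possible negative real roots: 1

Positive roots: 2 or 0; Negative roots: 1


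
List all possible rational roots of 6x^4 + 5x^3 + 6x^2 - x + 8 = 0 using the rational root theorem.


Rational root theorem: possible roots are ±p/q where:
  p divides the constant term (8): p ∈ {1, 2, 4, 8}
  q divides the leading coefficient (6): q ∈ {1, 2, 3, 6}

All possible rational roots: -8, -4, -8/3, -2, -4/3, -1, -2/3, -1/2, -1/3, -1/6, 1/6, 1/3, 1/2, 2/3, 1, 4/3, 2, 8/3, 4, 8

-8, -4, -8/3, -2, -4/3, -1, -2/3, -1/2, -1/3, -1/6, 1/6, 1/3, 1/2, 2/3, 1, 4/3, 2, 8/3, 4, 8


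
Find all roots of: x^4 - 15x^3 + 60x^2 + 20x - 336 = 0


Let p(x) = x^4 - 15x^3 + 60x^2 + 20x - 336. By the rational root theorem (leading coefficient 1), any rational root is an integer divisor of 336: try ±1, ±2, ... in turn.
Test x = 1: value = -270 ≠ 0.
Test x = -1: value = -280 ≠ 0.
Test x = 2: value = -160 ≠ 0.
Test x = -2: value = 0 ✓, so (x + 2) is a factor.
Synthetic division by (x + 2): bring down 1; 1(-2) - 15 = -17; (-17)(-2) + 60 = 94; 94(-2) + 20 = -168; (-168)(-2) - 336 = 0 → quotient x^3 - 17x^2 + 94x - 168, remainder 0.
Continue with the quotient x^3 - 17x^2 + 94x - 168 (candidates must divide 168; re-test x = -2 first in case it repeats).
Test x = -2: value = -432 ≠ 0.
Test x = 3: value = -12 ≠ 0.
Test x = -3: value = -630 ≠ 0.
Test x = 4: value = 0 ✓, so (x - 4) is a factor.
Synthetic division by (x - 4): bring down 1; 1(4) - 17 = -13; (-13)(4) + 94 = 42; 42(4) - 168 = 0 → quotient x^2 - 13x + 42, remainder 0.
Solve the quadratic x^2 - 13x + 42 = 0: discriminant = (-13)^2 - 4(1)(42) = 169 - 168 = 1.
sqrt(1) = 1, so x = (13 ± 1)/2: x = 7 or x = 6.
Collecting all roots found:

x = -2, x = 4, x = 6, x = 7


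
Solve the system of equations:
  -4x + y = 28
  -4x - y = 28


Using Cramer's rule:
Determinant D = (-4)(-1) - (-4)(1) = 4 + 4 = 8
Dx = (28)(-1) - (28)(1) = -28 - 28 = -56
Dy = (-4)(28) - (-4)(28) = -112 + 112 = 0
x = Dx/D = -56/8 = -7
y = Dy/D = 0/8 = 0

x = -7, y = 0


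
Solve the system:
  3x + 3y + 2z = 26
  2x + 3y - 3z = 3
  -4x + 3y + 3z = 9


Using Cramer's rule. Expand each determinant along the first row.
D  = 3*[3*3 - (-3)*3] - 3*[2*3 - (-3)*(-4)] + 2*[2*3 - 3*(-4)]
  = 3*(18) - 3*(-6) + 2*(18) = 108
Dx = 26*[3*3 - (-3)*3] - 3*[3*3 - (-3)*9] + 2*[3*3 - 3*9]
  = 26*(18) - 3*(36) + 2*(-18) = 324
Dy = 3*[3*3 - (-3)*9] - 26*[2*3 - (-3)*(-4)] + 2*[2*9 - 3*(-4)]
  = 3*(36) - 26*(-6) + 2*(30) = 324
Dz = 3*[3*9 - 3*3] - 3*[2*9 - 3*(-4)] + 26*[2*3 - 3*(-4)]
  = 3*(18) - 3*(30) + 26*(18) = 432
x = Dx/D = 324/108 = 3, y = Dy/D = 324/108 = 3, z = Dz/D = 432/108 = 4
Check eq1: (3)(3) + (3)(3) + (2)(4) = 26 = 26 ✓
Check eq2: (2)(3) + (3)(3) + (-3)(4) = 3 = 3 ✓
Check eq3: (-4)(3) + (3)(3) + (3)(4) = 9 = 9 ✓

x = 3, y = 3, z = 4


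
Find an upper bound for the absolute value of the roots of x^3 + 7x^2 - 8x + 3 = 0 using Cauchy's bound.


Cauchy's bound: all roots r satisfy |r| <= 1 + max(|a_i/a_n|) for i = 0,...,n-1
where a_n is the leading coefficient.

Coefficients: [1, 7, -8, 3]
Leading coefficient a_n = 1
Ratios |a_i/a_n|: 7, 8, 3
Maximum ratio: 8
Cauchy's bound: |r| <= 1 + 8 = 9

Upper bound = 9


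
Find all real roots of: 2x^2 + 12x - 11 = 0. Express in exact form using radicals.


Using the quadratic formula: x = (-b ± sqrt(b^2 - 4ac)) / (2a)
Here a = 2, b = 12, c = -11
Discriminant = b^2 - 4ac = 12^2 - 4(2)(-11) = 144 + 88 = 232
Since discriminant = 232 > 0, there are two real roots.
x = (-12 ± 2*sqrt(58)) / 4
Simplifying: x = (-6 ± sqrt(58)) / 2
Numerically: x ≈ 0.8079 or x ≈ -6.8079

x = (-6 + sqrt(58)) / 2 or x = (-6 - sqrt(58)) / 2
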